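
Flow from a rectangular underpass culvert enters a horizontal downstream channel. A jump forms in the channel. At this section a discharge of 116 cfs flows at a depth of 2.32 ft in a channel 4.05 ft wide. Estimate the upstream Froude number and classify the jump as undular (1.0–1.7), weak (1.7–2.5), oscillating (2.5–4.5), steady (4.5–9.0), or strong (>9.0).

Fr₁ = 1.43; undular jump

q = Q/b = 116/4.05 = 28.6 ft²/s; V₁ = q/y₁ = 12.3 ft/s. Fr₁ = V₁/√(g·y₁) = 1.43.
Fr₁ = 1.43 lies in the undular range.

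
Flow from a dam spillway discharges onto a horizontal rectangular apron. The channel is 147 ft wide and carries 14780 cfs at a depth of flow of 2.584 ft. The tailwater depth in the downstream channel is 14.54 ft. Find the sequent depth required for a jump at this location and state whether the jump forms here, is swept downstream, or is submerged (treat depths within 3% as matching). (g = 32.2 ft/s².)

q = Q/b = 14780/147 = 100.5 ft²/s; V₁ = q/y₁ = 38.91 ft/s. Fr₁ = V₁/√(g·y₁) = 4.266.
Conjugate-depth relation: y₂/y₁ = ½[√(1 + 8Fr₁²) − 1] = ½[√146.57 − 1] = 5.553.
y₂ = 5.553 × 2.584 = 14.35 ft.
Tailwater y_tw = 14.54 ft: y_tw ≈ y₂, so the jump forms here.

y₂ = 14.35 ft; the jump forms here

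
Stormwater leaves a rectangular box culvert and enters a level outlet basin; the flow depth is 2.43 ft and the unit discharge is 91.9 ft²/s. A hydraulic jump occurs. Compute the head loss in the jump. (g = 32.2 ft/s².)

V₁ = q/y₁ = 91.9/2.43 = 37.8 ft/s. Fr₁ = V₁/√(g·y₁) = 37.8/√(32.2×2.43) = 4.28.
Bélanger equation: y₂/y₁ = ½[√(1 + 8Fr₁²) − 1] = ½[√147.2 − 1] = 5.57.
y₂ = 5.57 × 2.43 = 13.5 ft.
Head loss: ΔE = (y₂ − y₁)³/(4y₁y₂) = (13.5 − 2.43)³/(4×2.43×13.5) = 1367/131 = 10.4 ft.

ΔE = 10.4 ft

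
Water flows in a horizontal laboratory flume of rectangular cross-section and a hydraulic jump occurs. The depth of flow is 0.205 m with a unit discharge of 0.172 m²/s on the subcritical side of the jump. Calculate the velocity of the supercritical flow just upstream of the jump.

V₁ = 1.77 m/s

V₂ = q/y₂ = 0.172/0.205 = 0.839 m/s; Fr₂ = V₂/√(g·y₂) = 0.592.
Applying the sequent-depth relation in reverse, y₁/y₂ = ½[√(1 + 8Fr₂²) − 1] = ½[√3.800 − 1] = 0.475.
y₁ = 0.475 × 0.205 = 0.0973 m.
V₁ = q/y₁ = 0.172/0.0973 = 1.77 m/s.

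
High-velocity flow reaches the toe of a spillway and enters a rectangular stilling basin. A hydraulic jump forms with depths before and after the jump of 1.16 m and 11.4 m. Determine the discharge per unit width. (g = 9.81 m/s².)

q = 28.5 m²/s

For a rectangular channel the momentum equation gives q² = ½·g·y₁·y₂·(y₁ + y₂) = ½×9.81×1.16×11.4×12.6 = 815.
q = √815 = 28.5 m²/s.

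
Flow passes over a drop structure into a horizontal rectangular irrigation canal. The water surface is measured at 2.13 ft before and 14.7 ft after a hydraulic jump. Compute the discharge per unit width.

For a rectangular channel the momentum equation gives q² = ½·g·y₁·y₂·(y₁ + y₂) = ½×32.2×2.13×14.7×16.8 = 8484.
q = √8484 = 92.1 ft²/s.

q = 92.1 ft²/s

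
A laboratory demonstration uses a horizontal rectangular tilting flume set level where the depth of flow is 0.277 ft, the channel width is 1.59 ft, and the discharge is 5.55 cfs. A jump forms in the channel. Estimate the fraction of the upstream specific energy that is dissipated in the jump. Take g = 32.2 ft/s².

q = Q/b = 5.55/1.59 = 3.49 ft²/s; V₁ = q/y₁ = 12.6 ft/s. Fr₁ = V₁/√(g·y₁) = 4.22.
From the momentum equation for a rectangular channel, y₂/y₁ = ½[√(1 + 8Fr₁²) − 1] = ½[√143.4 − 1] = 5.49.
y₂ = 5.49 × 0.277 = 1.52 ft.
E₁ = y₁ + V₁²/2g = 2.74 ft. ΔE = (y₂ − y₁)³/(4y₁y₂) = 1.14 ft. ΔE/E₁ = 1.14/2.74 = 0.416.

ΔE/E₁ = 0.416 (41.6%)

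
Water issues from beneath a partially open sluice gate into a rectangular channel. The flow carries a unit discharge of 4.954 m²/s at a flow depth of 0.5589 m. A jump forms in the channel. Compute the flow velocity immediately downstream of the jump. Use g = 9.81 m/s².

V₂ = 1.818 m/s

V₁ = q/y₁ = 4.954/0.5589 = 8.864 m/s. Fr₁ = V₁/√(g·y₁) = 8.864/√(9.81×0.5589) = 3.785.
Conjugate-depth relation: y₂/y₁ = ½[√(1 + 8Fr₁²) − 1] = ½[√115.64 − 1] = 4.877.
y₂ = 4.877 × 0.5589 = 2.726 m.
V₂ = q/y₂ = 4.954/2.726 = 1.818 m/s.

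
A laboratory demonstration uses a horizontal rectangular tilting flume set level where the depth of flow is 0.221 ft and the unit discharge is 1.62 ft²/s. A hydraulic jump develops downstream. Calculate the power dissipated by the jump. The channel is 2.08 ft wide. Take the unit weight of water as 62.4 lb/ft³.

V₁ = q/y₁ = 1.62/0.221 = 7.33 ft/s. Fr₁ = V₁/√(g·y₁) = 7.33/√(32.2×0.221) = 2.75.
From the momentum equation for a rectangular channel, y₂/y₁ = ½[√(1 + 8Fr₁²) − 1] = ½[√61.41 − 1] = 3.42.
y₂ = 3.42 × 0.221 = 0.755 ft.
V₂ = q/y₂ = 1.62/0.755 = 2.14 ft/s. E₁ = y₁ + V₁²/2g = 1.06 ft; E₂ = y₂ + V₂²/2g = 0.827 ft. ΔE = E₁ − E₂ = 0.229 ft.
Q = q·b = 1.62 × 2.08 = 3.37 cfs. P = γ·Q·ΔE/550 = 62.4 × 3.37 × 0.229 / 550 = 0.0874 hp.

P = 0.0874 hp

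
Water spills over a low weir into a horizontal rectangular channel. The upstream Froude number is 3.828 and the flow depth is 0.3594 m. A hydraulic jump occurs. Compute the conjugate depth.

Fr₁ = 3.828 (given).
Conjugate-depth relation: y₂/y₁ = ½[√(1 + 8Fr₁²) − 1] = ½[√118.23 − 1] = 4.937.
y₂ = 4.937 × 0.3594 = 1.774 m.

y₂ = 1.774 m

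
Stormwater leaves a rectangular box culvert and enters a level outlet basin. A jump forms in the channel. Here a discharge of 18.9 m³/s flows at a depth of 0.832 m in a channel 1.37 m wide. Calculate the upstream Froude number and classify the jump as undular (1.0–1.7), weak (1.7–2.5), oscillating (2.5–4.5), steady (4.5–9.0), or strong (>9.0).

q = Q/b = 18.9/1.37 = 13.8 m²/s; V₁ = q/y₁ = 16.6 m/s. Fr₁ = V₁/√(g·y₁) = 5.80.
Fr₁ = 5.80 lies in the steady range.

Fr₁ = 5.80; steady jump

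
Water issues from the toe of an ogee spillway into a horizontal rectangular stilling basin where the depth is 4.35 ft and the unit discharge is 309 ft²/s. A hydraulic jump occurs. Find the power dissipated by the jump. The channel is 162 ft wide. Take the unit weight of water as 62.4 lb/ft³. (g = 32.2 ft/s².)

V₁ = q/y₁ = 309/4.35 = 71.0 ft/s. Fr₁ = V₁/√(g·y₁) = 71.0/√(32.2×4.35) = 6.00.
By Bélanger, y₂/y₁ = ½[√(1 + 8Fr₁²) − 1] = ½[√289.2 − 1] = 8.00.
y₂ = 8.00 × 4.35 = 34.8 ft.
Head loss: ΔE = (y₂ − y₁)³/(4y₁y₂) = (34.8 − 4.35)³/(4×4.35×34.8) = 28268/606 = 46.7 ft.
Q = q·b = 309 × 162 = 50058 cfs. P = γ·Q·ΔE/550 = 62.4 × 50058 × 46.7 / 550 = 265035 hp.

P = 265035 hp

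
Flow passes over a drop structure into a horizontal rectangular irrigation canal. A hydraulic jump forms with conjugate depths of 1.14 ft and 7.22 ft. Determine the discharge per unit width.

For a rectangular channel the momentum equation gives q² = ½·g·y₁·y₂·(y₁ + y₂) = ½×32.2×1.14×7.22×8.36 = 1108.
q = √1108 = 33.3 ft²/s.

q = 33.3 ft²/s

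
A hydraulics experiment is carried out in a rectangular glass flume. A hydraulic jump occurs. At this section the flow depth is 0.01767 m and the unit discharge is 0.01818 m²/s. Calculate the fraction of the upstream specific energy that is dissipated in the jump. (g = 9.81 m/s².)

ΔE/E₁ = 0.170 (17.0%)

V₁ = q/y₁ = 0.01818/0.01767 = 1.029 m/s. Fr₁ = V₁/√(g·y₁) = 1.029/√(9.81×0.01767) = 2.471.
From the momentum equation for a rectangular channel, y₂/y₁ = ½[√(1 + 8Fr₁²) − 1] = ½[√49.854 − 1] = 3.030.
y₂ = 3.030 × 0.01767 = 0.05355 m.
E₁ = y₁ + V₁²/2g = 0.07162 m. ΔE = (y₂ − y₁)³/(4y₁y₂) = 0.01220 m. ΔE/E₁ = 0.01220/0.07162 = 0.170.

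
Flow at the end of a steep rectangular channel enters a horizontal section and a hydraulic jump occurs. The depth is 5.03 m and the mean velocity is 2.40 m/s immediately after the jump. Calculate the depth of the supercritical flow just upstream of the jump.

y₁ = 0.982 m

Fr₂ = V₂/√(g·y₂) = 2.40/√(9.81×5.03) = 0.342.
Since the conjugate-depth ratio holds either way, y₁/y₂ = ½[√(1 + 8Fr₂²) − 1] = ½[√1.934 − 1] = 0.195.
y₁ = 0.195 × 5.03 = 0.982 m.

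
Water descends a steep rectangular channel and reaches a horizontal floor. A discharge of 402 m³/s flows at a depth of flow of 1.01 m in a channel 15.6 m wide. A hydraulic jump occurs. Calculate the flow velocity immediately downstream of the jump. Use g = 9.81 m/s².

V₂ = 2.32 m/s

q = Q/b = 402/15.6 = 25.8 m²/s; V₁ = q/y₁ = 25.5 m/s. Fr₁ = V₁/√(g·y₁) = 8.11.
From the momentum equation for a rectangular channel, y₂/y₁ = ½[√(1 + 8Fr₁²) − 1] = ½[√526.6 − 1] = 11.0.
y₂ = 11.0 × 1.01 = 11.1 m.
V₂ = q/y₂ = 25.8/11.1 = 2.32 m/s.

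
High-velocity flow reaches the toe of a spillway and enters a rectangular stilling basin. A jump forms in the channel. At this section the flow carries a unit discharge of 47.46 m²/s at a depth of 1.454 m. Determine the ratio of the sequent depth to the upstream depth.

V₁ = q/y₁ = 47.46/1.454 = 32.64 m/s. Fr₁ = V₁/√(g·y₁) = 32.64/√(9.81×1.454) = 8.643.
Sequent-depth ratio: y₂/y₁ = ½[√(1 + 8Fr₁²) − 1] = ½[√598.56 − 1] = 11.73.

y₂/y₁ = 11.73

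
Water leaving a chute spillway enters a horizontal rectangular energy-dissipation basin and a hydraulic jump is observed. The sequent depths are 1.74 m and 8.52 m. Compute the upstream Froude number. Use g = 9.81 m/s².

Fr₁ = 3.80

For a rectangular channel the momentum equation gives q² = ½·g·y₁·y₂·(y₁ + y₂) = ½×9.81×1.74×8.52×10.3 = 746.
q = √746 = 27.3 m²/s.
V₁ = q/y₁ = 15.7 m/s; Fr₁ = V₁/√(g·y₁) = 3.80.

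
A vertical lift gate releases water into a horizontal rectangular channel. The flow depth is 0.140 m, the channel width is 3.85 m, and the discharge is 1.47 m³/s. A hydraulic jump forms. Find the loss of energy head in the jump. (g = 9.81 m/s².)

q = Q/b = 1.47/3.85 = 0.382 m²/s; V₁ = q/y₁ = 2.73 m/s. Fr₁ = V₁/√(g·y₁) = 2.33.
Sequent-depth ratio: y₂/y₁ = ½[√(1 + 8Fr₁²) − 1] = ½[√44.33 − 1] = 2.83.
y₂ = 2.83 × 0.140 = 0.396 m.
Head loss: ΔE = (y₂ − y₁)³/(4y₁y₂) = (0.396 − 0.140)³/(4×0.140×0.396) = 0.0168/0.222 = 0.0757 m.

ΔE = 0.0757 m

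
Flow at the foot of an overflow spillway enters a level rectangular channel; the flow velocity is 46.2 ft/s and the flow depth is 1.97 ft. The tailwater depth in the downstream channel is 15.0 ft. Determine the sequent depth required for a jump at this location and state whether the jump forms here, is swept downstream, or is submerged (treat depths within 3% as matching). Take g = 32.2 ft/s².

y₂ = 15.2 ft; the jump forms here

Fr₁ = V₁/√(g·y₁) = 46.2/√(32.2×1.97) = 5.80.
By Bélanger, y₂/y₁ = ½[√(1 + 8Fr₁²) − 1] = ½[√270.2 − 1] = 7.72.
y₂ = 7.72 × 1.97 = 15.2 ft.
Tailwater y_tw = 15.0 ft: y_tw ≈ y₂, so the jump forms here.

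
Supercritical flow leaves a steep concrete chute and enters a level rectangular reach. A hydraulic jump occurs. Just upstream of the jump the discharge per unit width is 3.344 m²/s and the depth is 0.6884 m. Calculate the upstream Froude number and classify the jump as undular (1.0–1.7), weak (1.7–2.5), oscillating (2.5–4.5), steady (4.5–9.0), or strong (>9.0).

Fr₁ = 1.869; weak jump

V₁ = q/y₁ = 3.344/0.6884 = 4.858 m/s. Fr₁ = V₁/√(g·y₁) = 4.858/√(9.81×0.6884) = 1.869.
Fr₁ = 1.869 lies in the weak range.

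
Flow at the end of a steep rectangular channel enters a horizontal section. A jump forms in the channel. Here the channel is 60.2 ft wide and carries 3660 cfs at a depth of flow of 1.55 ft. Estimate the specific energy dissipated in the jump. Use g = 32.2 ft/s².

q = Q/b = 3660/60.2 = 60.8 ft²/s; V₁ = q/y₁ = 39.2 ft/s. Fr₁ = V₁/√(g·y₁) = 5.55.
By Bélanger, y₂/y₁ = ½[√(1 + 8Fr₁²) − 1] = ½[√247.6 − 1] = 7.37.
y₂ = 7.37 × 1.55 = 11.4 ft.
Head loss: ΔE = (y₂ − y₁)³/(4y₁y₂) = (11.4 − 1.55)³/(4×1.55×11.4) = 962/70.8 = 13.6 ft.

ΔE = 13.6 ft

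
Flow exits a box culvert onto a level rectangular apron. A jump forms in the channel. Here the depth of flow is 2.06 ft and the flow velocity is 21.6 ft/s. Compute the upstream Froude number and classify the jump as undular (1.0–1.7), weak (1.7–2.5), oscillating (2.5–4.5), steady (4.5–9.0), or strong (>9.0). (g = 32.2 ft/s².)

Fr₁ = V₁/√(g·y₁) = 21.6/√(32.2×2.06) = 2.65.
Fr₁ = 2.65 lies in the oscillating range.

Fr₁ = 2.65; oscillating jump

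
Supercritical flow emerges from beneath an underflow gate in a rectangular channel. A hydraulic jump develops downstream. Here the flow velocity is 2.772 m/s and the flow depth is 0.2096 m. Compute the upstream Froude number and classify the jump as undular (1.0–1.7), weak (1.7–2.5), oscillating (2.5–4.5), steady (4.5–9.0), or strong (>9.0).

Fr₁ = V₁/√(g·y₁) = 2.772/√(9.81×0.2096) = 1.933.
Fr₁ = 1.933 lies in the weak range.

Fr₁ = 1.933; weak jump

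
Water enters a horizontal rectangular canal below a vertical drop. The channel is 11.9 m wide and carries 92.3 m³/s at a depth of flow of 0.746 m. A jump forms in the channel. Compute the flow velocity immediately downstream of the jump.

V₂ = 2.10 m/s

q = Q/b = 92.3/11.9 = 7.76 m²/s; V₁ = q/y₁ = 10.4 m/s. Fr₁ = V₁/√(g·y₁) = 3.84.
Sequent-depth ratio: y₂/y₁ = ½[√(1 + 8Fr₁²) − 1] = ½[√119.2 − 1] = 4.96.
y₂ = 4.96 × 0.746 = 3.70 m.
V₂ = q/y₂ = 7.76/3.70 = 2.10 m/s.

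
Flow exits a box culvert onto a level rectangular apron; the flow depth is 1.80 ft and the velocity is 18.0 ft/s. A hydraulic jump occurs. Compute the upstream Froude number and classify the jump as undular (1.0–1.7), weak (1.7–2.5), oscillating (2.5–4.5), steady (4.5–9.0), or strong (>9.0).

Fr₁ = 2.36; weak jump

Fr₁ = V₁/√(g·y₁) = 18.0/√(32.2×1.80) = 2.36.
Fr₁ = 2.36 lies in the weak range.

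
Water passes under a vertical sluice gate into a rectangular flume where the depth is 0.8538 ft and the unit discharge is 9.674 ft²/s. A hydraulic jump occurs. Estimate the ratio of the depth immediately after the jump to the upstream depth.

V₁ = q/y₁ = 9.674/0.8538 = 11.33 ft/s. Fr₁ = V₁/√(g·y₁) = 11.33/√(32.2×0.8538) = 2.161.
Sequent-depth ratio: y₂/y₁ = ½[√(1 + 8Fr₁²) − 1] = ½[√38.358 − 1] = 2.597.

y₂/y₁ = 2.597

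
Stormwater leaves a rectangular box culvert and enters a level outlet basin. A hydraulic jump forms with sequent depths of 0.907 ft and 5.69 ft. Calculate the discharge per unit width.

q = 23.4 ft²/s

For a rectangular channel the momentum equation gives q² = ½·g·y₁·y₂·(y₁ + y₂) = ½×32.2×0.907×5.69×6.60 = 548.
q = √548 = 23.4 ft²/s.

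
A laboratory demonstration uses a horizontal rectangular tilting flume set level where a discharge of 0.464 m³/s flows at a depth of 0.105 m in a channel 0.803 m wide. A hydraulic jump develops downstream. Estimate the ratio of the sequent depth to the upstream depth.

y₂/y₁ = 7.18

q = Q/b = 0.464/0.803 = 0.578 m²/s; V₁ = q/y₁ = 5.50 m/s. Fr₁ = V₁/√(g·y₁) = 5.42.
Conjugate-depth relation: y₂/y₁ = ½[√(1 + 8Fr₁²) − 1] = ½[√236.2 − 1] = 7.18.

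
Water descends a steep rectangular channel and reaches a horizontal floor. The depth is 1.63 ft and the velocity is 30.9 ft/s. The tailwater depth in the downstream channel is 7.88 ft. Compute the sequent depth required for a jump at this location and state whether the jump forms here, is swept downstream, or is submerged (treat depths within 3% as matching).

Fr₁ = V₁/√(g·y₁) = 30.9/√(32.2×1.63) = 4.27.
From the momentum equation for a rectangular channel, y₂/y₁ = ½[√(1 + 8Fr₁²) − 1] = ½[√146.5 − 1] = 5.55.
y₂ = 5.55 × 1.63 = 9.05 ft.
Tailwater y_tw = 7.88 ft: y_tw < y₂, so the jump is swept downstream.

y₂ = 9.05 ft; the jump is swept downstream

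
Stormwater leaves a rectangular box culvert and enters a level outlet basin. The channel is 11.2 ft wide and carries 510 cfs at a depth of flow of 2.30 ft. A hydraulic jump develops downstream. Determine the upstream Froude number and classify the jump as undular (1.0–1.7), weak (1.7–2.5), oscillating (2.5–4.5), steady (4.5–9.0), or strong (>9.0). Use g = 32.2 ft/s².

Fr₁ = 2.30; weak jump

q = Q/b = 510/11.2 = 45.5 ft²/s; V₁ = q/y₁ = 19.8 ft/s. Fr₁ = V₁/√(g·y₁) = 2.30.
Fr₁ = 2.30 lies in the weak range.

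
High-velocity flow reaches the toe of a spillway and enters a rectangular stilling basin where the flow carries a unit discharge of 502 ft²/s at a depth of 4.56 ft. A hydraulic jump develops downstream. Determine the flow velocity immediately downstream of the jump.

V₁ = q/y₁ = 502/4.56 = 110 ft/s. Fr₁ = V₁/√(g·y₁) = 110/√(32.2×4.56) = 9.09.
By Bélanger, y₂/y₁ = ½[√(1 + 8Fr₁²) − 1] = ½[√661.3 − 1] = 12.4.
y₂ = 12.4 × 4.56 = 56.4 ft.
V₂ = q/y₂ = 502/56.4 = 8.91 ft/s.

V₂ = 8.91 ft/s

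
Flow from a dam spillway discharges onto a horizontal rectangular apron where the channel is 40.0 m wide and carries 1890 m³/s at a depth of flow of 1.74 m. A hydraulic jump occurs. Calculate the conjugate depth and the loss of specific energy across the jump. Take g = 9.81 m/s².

y₂ = 15.3 m; ΔE = 23.5 m

q = Q/b = 1890/40.0 = 47.2 m²/s; V₁ = q/y₁ = 27.2 m/s. Fr₁ = V₁/√(g·y₁) = 6.57.
By Bélanger, y₂/y₁ = ½[√(1 + 8Fr₁²) − 1] = ½[√346.6 − 1] = 8.81.
y₂ = 8.81 × 1.74 = 15.3 m.
Head loss: ΔE = (y₂ − y₁)³/(4y₁y₂) = (15.3 − 1.74)³/(4×1.74×15.3) = 2508/107 = 23.5 m.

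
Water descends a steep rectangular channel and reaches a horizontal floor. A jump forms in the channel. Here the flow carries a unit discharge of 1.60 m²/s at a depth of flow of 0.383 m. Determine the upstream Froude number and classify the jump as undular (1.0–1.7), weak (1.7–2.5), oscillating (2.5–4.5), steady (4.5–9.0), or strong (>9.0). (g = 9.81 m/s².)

Fr₁ = 2.16; weak jump

V₁ = q/y₁ = 1.60/0.383 = 4.18 m/s. Fr₁ = V₁/√(g·y₁) = 4.18/√(9.81×0.383) = 2.16.
Fr₁ = 2.16 lies in the weak range.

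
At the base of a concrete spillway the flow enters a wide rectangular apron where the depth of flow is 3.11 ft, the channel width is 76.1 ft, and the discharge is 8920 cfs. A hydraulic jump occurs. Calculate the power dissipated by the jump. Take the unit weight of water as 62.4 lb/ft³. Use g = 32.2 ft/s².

P = 9257 hp

q = Q/b = 8920/76.1 = 117 ft²/s; V₁ = q/y₁ = 37.7 ft/s. Fr₁ = V₁/√(g·y₁) = 3.77.
From the momentum equation for a rectangular channel, y₂/y₁ = ½[√(1 + 8Fr₁²) − 1] = ½[√114.5 − 1] = 4.85.
y₂ = 4.85 × 3.11 = 15.1 ft.
V₂ = q/y₂ = 117/15.1 = 7.77 ft/s. E₁ = y₁ + V₁²/2g = 25.2 ft; E₂ = y₂ + V₂²/2g = 16.0 ft. ΔE = E₁ − E₂ = 9.15 ft.
P = γ·Q·ΔE/550 = 62.4 × 8920 × 9.15 / 550 = 9257 hp.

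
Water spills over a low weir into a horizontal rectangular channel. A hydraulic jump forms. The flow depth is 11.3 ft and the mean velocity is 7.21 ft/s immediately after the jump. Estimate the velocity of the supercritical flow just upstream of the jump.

Fr₂ = V₂/√(g·y₂) = 7.21/√(32.2×11.3) = 0.378.
Since the conjugate-depth ratio holds either way, y₁/y₂ = ½[√(1 + 8Fr₂²) − 1] = ½[√2.143 − 1] = 0.232.
y₁ = 0.232 × 11.3 = 2.62 ft.
V₁ = q/y₁ = 81.5/2.62 = 31.1 ft/s.

V₁ = 31.1 ft/s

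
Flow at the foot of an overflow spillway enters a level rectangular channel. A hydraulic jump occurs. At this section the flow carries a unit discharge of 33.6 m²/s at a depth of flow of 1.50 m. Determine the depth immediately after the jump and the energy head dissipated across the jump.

V₁ = q/y₁ = 33.6/1.50 = 22.4 m/s. Fr₁ = V₁/√(g·y₁) = 22.4/√(9.81×1.50) = 5.84.
Bélanger equation: y₂/y₁ = ½[√(1 + 8Fr₁²) − 1] = ½[√273.8 − 1] = 7.77.
y₂ = 7.77 × 1.50 = 11.7 m.
Head loss: ΔE = (y₂ − y₁)³/(4y₁y₂) = (11.7 − 1.50)³/(4×1.50×11.7) = 1049/70.0 = 15.0 m.

y₂ = 11.7 m; ΔE = 15.0 m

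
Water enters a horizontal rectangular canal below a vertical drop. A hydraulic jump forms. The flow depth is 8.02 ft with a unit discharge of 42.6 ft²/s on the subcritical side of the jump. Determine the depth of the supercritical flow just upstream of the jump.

V₂ = q/y₂ = 42.6/8.02 = 5.31 ft/s; Fr₂ = V₂/√(g·y₂) = 0.331.
Since the conjugate-depth ratio holds either way, y₁/y₂ = ½[√(1 + 8Fr₂²) − 1] = ½[√1.874 − 1] = 0.184.
y₁ = 0.184 × 8.02 = 1.48 ft.

y₁ = 1.48 ft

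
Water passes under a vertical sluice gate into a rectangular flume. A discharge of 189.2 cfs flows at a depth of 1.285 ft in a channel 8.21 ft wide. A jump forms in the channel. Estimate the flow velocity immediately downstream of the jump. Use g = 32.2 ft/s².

q = Q/b = 189.2/8.21 = 23.05 ft²/s; V₁ = q/y₁ = 17.93 ft/s. Fr₁ = V₁/√(g·y₁) = 2.788.
Sequent-depth ratio: y₂/y₁ = ½[√(1 + 8Fr₁²) − 1] = ½[√63.184 − 1] = 3.474.
y₂ = 3.474 × 1.285 = 4.465 ft.
V₂ = q/y₂ = 23.05/4.465 = 5.162 ft/s.

V₂ = 5.162 ft/s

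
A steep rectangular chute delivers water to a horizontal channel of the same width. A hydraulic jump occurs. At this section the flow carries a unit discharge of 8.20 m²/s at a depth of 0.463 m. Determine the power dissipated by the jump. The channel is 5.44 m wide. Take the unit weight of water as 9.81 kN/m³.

V₁ = q/y₁ = 8.20/0.463 = 17.7 m/s. Fr₁ = V₁/√(g·y₁) = 17.7/√(9.81×0.463) = 8.31.
From the momentum equation for a rectangular channel, y₂/y₁ = ½[√(1 + 8Fr₁²) − 1] = ½[√553.5 − 1] = 11.3.
y₂ = 11.3 × 0.463 = 5.21 m.
V₂ = q/y₂ = 8.20/5.21 = 1.57 m/s. E₁ = y₁ + V₁²/2g = 16.4 m; E₂ = y₂ + V₂²/2g = 5.34 m. ΔE = E₁ − E₂ = 11.1 m.
Q = q·b = 8.20 × 5.44 = 44.6 m³/s. P = γ·Q·ΔE = 9.81 × 44.6 × 11.1 = 4861 kW.

P = 4861 kW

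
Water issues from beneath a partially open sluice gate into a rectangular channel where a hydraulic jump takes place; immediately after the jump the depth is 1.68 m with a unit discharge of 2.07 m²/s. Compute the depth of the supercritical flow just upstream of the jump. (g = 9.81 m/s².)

y₁ = 0.267 m

V₂ = q/y₂ = 2.07/1.68 = 1.23 m/s; Fr₂ = V₂/√(g·y₂) = 0.304.
The Bélanger relation is symmetric: y₁/y₂ = ½[√(1 + 8Fr₂²) − 1] = ½[√1.737 − 1] = 0.159.
y₁ = 0.159 × 1.68 = 0.267 m.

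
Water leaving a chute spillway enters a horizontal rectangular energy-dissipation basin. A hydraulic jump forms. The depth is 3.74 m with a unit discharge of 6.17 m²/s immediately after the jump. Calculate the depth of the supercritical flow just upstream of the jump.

V₂ = q/y₂ = 6.17/3.74 = 1.65 m/s; Fr₂ = V₂/√(g·y₂) = 0.272.
From the momentum equation (using Fr₂), y₁/y₂ = ½[√(1 + 8Fr₂²) − 1] = ½[√1.593 − 1] = 0.131.
y₁ = 0.131 × 3.74 = 0.491 m.

y₁ = 0.491 m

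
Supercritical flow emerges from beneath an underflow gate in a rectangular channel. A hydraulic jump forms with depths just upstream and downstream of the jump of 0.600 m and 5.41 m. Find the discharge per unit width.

q = 9.78 m²/s

For a rectangular channel the momentum equation gives q² = ½·g·y₁·y₂·(y₁ + y₂) = ½×9.81×0.600×5.41×6.01 = 95.7.
q = √95.7 = 9.78 m²/s.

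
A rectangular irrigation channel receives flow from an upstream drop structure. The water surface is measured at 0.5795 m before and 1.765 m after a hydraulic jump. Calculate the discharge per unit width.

For a rectangular channel the momentum equation gives q² = ½·g·y₁·y₂·(y₁ + y₂) = ½×9.81×0.5795×1.765×2.345 = 11.76.
q = √11.76 = 3.430 m²/s.

q = 3.430 m²/s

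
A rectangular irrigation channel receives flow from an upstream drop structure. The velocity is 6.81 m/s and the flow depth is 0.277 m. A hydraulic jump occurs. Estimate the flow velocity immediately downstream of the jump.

Fr₁ = V₁/√(g·y₁) = 6.81/√(9.81×0.277) = 4.13.
By Bélanger, y₂/y₁ = ½[√(1 + 8Fr₁²) − 1] = ½[√137.5 − 1] = 5.36.
y₂ = 5.36 × 0.277 = 1.49 m.
q = V₁·y₁ = 6.81 × 0.277 = 1.89 m²/s.
V₂ = q/y₂ = 1.89/1.49 = 1.27 m/s.

V₂ = 1.27 m/s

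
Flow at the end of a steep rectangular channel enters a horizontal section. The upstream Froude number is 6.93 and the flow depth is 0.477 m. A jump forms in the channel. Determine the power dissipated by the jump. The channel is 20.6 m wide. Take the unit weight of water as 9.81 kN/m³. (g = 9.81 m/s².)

Fr₁ = 6.93 (given).
Conjugate-depth relation: y₂/y₁ = ½[√(1 + 8Fr₁²) − 1] = ½[√385.2 − 1] = 9.31.
y₂ = 9.31 × 0.477 = 4.44 m.
V₁ = Fr₁·√(g·y₁) = 6.93×√(9.81×0.477) = 15.0 m/s; q = V₁·y₁ = 7.15 m²/s. V₂ = q/y₂ = 7.15/4.44 = 1.61 m/s. E₁ = y₁ + V₁²/2g = 11.9 m; E₂ = y₂ + V₂²/2g = 4.57 m. ΔE = E₁ − E₂ = 7.36 m.
Q = q·b = 7.15 × 20.6 = 147 m³/s. P = γ·Q·ΔE = 9.81 × 147 × 7.36 = 10630 kW.

P = 10630 kW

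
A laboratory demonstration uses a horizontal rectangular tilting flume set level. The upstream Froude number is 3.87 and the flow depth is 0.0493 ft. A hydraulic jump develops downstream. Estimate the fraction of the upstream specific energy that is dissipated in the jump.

ΔE/E₁ = 0.376 (37.6%)

Fr₁ = 3.87 (given).
Bélanger equation: y₂/y₁ = ½[√(1 + 8Fr₁²) − 1] = ½[√120.8 − 1] = 5.00.
y₂ = 5.00 × 0.0493 = 0.246 ft.
E₁ = y₁(1 + Fr₁²/2) = 0.0493×(1 + 3.87²/2) = 0.418 ft. ΔE = (y₂ − y₁)³/(4y₁y₂) = 0.157 ft. ΔE/E₁ = 0.157/0.418 = 0.376.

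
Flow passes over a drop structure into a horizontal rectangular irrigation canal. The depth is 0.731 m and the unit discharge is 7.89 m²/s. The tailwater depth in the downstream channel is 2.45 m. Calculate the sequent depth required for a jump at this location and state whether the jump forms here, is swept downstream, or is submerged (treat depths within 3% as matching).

V₁ = q/y₁ = 7.89/0.731 = 10.8 m/s. Fr₁ = V₁/√(g·y₁) = 10.8/√(9.81×0.731) = 4.03.
Sequent-depth ratio: y₂/y₁ = ½[√(1 + 8Fr₁²) − 1] = ½[√131.0 − 1] = 5.22.
y₂ = 5.22 × 0.731 = 3.82 m.
Tailwater y_tw = 2.45 m: y_tw < y₂, so the jump is swept downstream.

y₂ = 3.82 m; the jump is swept downstream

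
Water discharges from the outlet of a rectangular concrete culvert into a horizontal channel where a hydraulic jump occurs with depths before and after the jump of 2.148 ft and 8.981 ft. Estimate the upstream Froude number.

Fr₁ = 3.291

For a rectangular channel the momentum equation gives q² = ½·g·y₁·y₂·(y₁ + y₂) = ½×32.2×2.148×8.981×11.13 = 3457.
q = √3457 = 58.79 ft²/s.
V₁ = q/y₁ = 27.37 ft/s; Fr₁ = V₁/√(g·y₁) = 3.291.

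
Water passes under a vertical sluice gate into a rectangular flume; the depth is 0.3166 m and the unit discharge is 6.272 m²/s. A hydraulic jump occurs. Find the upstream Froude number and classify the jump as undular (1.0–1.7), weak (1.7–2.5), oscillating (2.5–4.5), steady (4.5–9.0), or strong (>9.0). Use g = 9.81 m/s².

V₁ = q/y₁ = 6.272/0.3166 = 19.81 m/s. Fr₁ = V₁/√(g·y₁) = 19.81/√(9.81×0.3166) = 11.24.
Fr₁ = 11.24 lies in the strong range.

Fr₁ = 11.24; strong jump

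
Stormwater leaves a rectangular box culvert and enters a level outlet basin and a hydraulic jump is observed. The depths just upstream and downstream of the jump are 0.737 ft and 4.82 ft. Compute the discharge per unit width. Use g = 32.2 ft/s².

For a rectangular channel the momentum equation gives q² = ½·g·y₁·y₂·(y₁ + y₂) = ½×32.2×0.737×4.82×5.56 = 318.
q = √318 = 17.8 ft²/s.

q = 17.8 ft²/s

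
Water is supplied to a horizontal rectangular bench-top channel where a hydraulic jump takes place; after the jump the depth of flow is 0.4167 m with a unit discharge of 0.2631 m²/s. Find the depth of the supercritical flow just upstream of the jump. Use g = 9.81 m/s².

V₂ = q/y₂ = 0.2631/0.4167 = 0.6314 m/s; Fr₂ = V₂/√(g·y₂) = 0.3123.
The Bélanger relation is symmetric: y₁/y₂ = ½[√(1 + 8Fr₂²) − 1] = ½[√1.7802 − 1] = 0.1671.
y₁ = 0.1671 × 0.4167 = 0.06964 m.

y₁ = 0.06964 m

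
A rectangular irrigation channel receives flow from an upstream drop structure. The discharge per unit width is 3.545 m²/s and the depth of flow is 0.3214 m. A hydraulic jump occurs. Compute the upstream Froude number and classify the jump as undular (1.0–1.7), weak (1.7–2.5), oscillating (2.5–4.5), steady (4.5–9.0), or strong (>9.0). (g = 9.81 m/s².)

Fr₁ = 6.212; steady jump

V₁ = q/y₁ = 3.545/0.3214 = 11.03 m/s. Fr₁ = V₁/√(g·y₁) = 11.03/√(9.81×0.3214) = 6.212.
Fr₁ = 6.212 lies in the steady range.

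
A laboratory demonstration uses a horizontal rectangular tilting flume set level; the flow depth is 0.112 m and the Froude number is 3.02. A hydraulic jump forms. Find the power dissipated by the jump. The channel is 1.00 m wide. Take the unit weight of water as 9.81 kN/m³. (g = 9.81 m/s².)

P = 0.563 kW

Fr₁ = 3.02 (given).
Sequent-depth ratio: y₂/y₁ = ½[√(1 + 8Fr₁²) − 1] = ½[√73.96 − 1] = 3.80.
y₂ = 3.80 × 0.112 = 0.426 m.
Head loss: ΔE = (y₂ − y₁)³/(4y₁y₂) = (0.426 − 0.112)³/(4×0.112×0.426) = 0.0308/0.191 = 0.162 m.
V₁ = Fr₁·√(g·y₁) = 3.02×√(9.81×0.112) = 3.17 m/s; q = V₁·y₁ = 0.355 m²/s. Q = q·b = 0.355 × 1.00 = 0.355 m³/s. P = γ·Q·ΔE = 9.81 × 0.355 × 0.162 = 0.563 kW.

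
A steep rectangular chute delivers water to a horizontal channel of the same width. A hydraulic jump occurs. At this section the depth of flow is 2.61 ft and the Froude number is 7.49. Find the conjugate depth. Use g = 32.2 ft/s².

Fr₁ = 7.49 (given).
From the momentum equation for a rectangular channel, y₂/y₁ = ½[√(1 + 8Fr₁²) − 1] = ½[√449.8 − 1] = 10.1.
y₂ = 10.1 × 2.61 = 26.4 ft.

y₂ = 26.4 ft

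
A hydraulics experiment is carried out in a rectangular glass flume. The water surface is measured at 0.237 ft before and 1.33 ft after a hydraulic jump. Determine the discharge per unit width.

q = 2.82 ft²/s

For a rectangular channel the momentum equation gives q² = ½·g·y₁·y₂·(y₁ + y₂) = ½×32.2×0.237×1.33×1.57 = 7.95.
q = √7.95 = 2.82 ft²/s.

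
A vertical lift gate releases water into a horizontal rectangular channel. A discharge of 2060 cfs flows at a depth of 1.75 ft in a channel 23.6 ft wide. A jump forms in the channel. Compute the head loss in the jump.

q = Q/b = 2060/23.6 = 87.3 ft²/s; V₁ = q/y₁ = 49.9 ft/s. Fr₁ = V₁/√(g·y₁) = 6.64.
From the momentum equation for a rectangular channel, y₂/y₁ = ½[√(1 + 8Fr₁²) − 1] = ½[√354.2 − 1] = 8.91.
y₂ = 8.91 × 1.75 = 15.6 ft.
Head loss: ΔE = (y₂ − y₁)³/(4y₁y₂) = (15.6 − 1.75)³/(4×1.75×15.6) = 2653/109 = 24.3 ft.

ΔE = 24.3 ft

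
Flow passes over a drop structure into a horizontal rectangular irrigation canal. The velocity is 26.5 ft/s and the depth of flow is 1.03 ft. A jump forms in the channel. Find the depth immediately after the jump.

y₂ = 6.21 ft

Fr₁ = V₁/√(g·y₁) = 26.5/√(32.2×1.03) = 4.60.
Bélanger equation: y₂/y₁ = ½[√(1 + 8Fr₁²) − 1] = ½[√170.4 − 1] = 6.03.
y₂ = 6.03 × 1.03 = 6.21 ft.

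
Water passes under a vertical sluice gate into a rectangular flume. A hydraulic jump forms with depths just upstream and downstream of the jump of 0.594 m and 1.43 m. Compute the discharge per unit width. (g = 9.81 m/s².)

For a rectangular channel the momentum equation gives q² = ½·g·y₁·y₂·(y₁ + y₂) = ½×9.81×0.594×1.43×2.02 = 8.43.
q = √8.43 = 2.90 m²/s.

q = 2.90 m²/s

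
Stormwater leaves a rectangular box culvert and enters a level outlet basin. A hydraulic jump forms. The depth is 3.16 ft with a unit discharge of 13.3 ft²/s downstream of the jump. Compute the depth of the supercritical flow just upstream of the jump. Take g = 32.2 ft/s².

y₁ = 0.864 ft

V₂ = q/y₂ = 13.3/3.16 = 4.21 ft/s; Fr₂ = V₂/√(g·y₂) = 0.417.
From the momentum equation (using Fr₂), y₁/y₂ = ½[√(1 + 8Fr₂²) − 1] = ½[√2.393 − 1] = 0.273.
y₁ = 0.273 × 3.16 = 0.864 ft.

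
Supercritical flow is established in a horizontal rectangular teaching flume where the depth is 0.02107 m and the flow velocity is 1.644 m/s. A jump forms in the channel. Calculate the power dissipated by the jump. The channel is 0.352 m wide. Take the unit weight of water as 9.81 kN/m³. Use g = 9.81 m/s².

Fr₁ = V₁/√(g·y₁) = 1.644/√(9.81×0.02107) = 3.616.
Conjugate-depth relation: y₂/y₁ = ½[√(1 + 8Fr₁²) − 1] = ½[√105.61 − 1] = 4.638.
y₂ = 4.638 × 0.02107 = 0.09773 m.
q = V₁·y₁ = 1.644 × 0.02107 = 0.03464 m²/s. V₂ = q/y₂ = 0.03464/0.09773 = 0.3544 m/s. E₁ = y₁ + V₁²/2g = 0.1588 m; E₂ = y₂ + V₂²/2g = 0.1041 m. ΔE = E₁ − E₂ = 0.05469 m.
Q = q·b = 0.03464 × 0.352 = 0.01219 m³/s. P = γ·Q·ΔE = 9.81 × 0.01219 × 0.05469 = 0.006542 kW.

P = 0.006542 kW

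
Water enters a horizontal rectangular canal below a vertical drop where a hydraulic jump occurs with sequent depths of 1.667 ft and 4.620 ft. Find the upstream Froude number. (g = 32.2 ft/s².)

Fr₁ = 2.286

For a rectangular channel the momentum equation gives q² = ½·g·y₁·y₂·(y₁ + y₂) = ½×32.2×1.667×4.620×6.287 = 779.6.
q = √779.6 = 27.92 ft²/s.
V₁ = q/y₁ = 16.75 ft/s; Fr₁ = V₁/√(g·y₁) = 2.286.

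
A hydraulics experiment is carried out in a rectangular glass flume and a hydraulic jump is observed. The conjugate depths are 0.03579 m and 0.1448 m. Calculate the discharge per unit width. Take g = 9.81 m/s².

q = 0.06775 m²/s

For a rectangular channel the momentum equation gives q² = ½·g·y₁·y₂·(y₁ + y₂) = ½×9.81×0.03579×0.1448×0.1806 = 0.004591.
q = √0.004591 = 0.06775 m²/s.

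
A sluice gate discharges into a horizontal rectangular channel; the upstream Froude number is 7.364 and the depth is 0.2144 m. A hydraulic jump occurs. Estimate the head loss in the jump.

Fr₁ = 7.364 (given).
Bélanger equation: y₂/y₁ = ½[√(1 + 8Fr₁²) − 1] = ½[√434.83 − 1] = 9.926.
y₂ = 9.926 × 0.2144 = 2.128 m.
Head loss: ΔE = (y₂ − y₁)³/(4y₁y₂) = (2.128 − 0.2144)³/(4×0.2144×2.128) = 7.009/1.825 = 3.841 m.

ΔE = 3.841 m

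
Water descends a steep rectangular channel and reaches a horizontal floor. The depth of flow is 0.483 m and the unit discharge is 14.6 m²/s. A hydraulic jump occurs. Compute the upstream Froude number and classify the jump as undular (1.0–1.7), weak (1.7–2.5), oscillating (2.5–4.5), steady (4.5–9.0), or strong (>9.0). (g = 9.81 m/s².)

Fr₁ = 13.9; strong jump

V₁ = q/y₁ = 14.6/0.483 = 30.2 m/s. Fr₁ = V₁/√(g·y₁) = 30.2/√(9.81×0.483) = 13.9.
Fr₁ = 13.9 lies in the strong range.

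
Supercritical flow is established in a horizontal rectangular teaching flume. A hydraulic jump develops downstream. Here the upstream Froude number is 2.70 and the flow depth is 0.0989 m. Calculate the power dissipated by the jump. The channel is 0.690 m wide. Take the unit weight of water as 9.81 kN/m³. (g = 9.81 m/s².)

P = 0.171 kW

Fr₁ = 2.70 (given).
Conjugate-depth relation: y₂/y₁ = ½[√(1 + 8Fr₁²) − 1] = ½[√59.32 − 1] = 3.35.
y₂ = 3.35 × 0.0989 = 0.331 m.
V₁ = Fr₁·√(g·y₁) = 2.70×√(9.81×0.0989) = 2.66 m/s; q = V₁·y₁ = 0.263 m²/s. V₂ = q/y₂ = 0.263/0.331 = 0.794 m/s. E₁ = y₁ + V₁²/2g = 0.459 m; E₂ = y₂ + V₂²/2g = 0.364 m. ΔE = E₁ − E₂ = 0.0959 m.
Q = q·b = 0.263 × 0.690 = 0.181 m³/s. P = γ·Q·ΔE = 9.81 × 0.181 × 0.0959 = 0.171 kW.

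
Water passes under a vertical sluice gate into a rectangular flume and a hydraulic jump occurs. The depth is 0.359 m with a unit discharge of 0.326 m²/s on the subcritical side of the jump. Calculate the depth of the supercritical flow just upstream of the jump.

V₂ = q/y₂ = 0.326/0.359 = 0.908 m/s; Fr₂ = V₂/√(g·y₂) = 0.484.
The Bélanger relation is symmetric: y₁/y₂ = ½[√(1 + 8Fr₂²) − 1] = ½[√2.873 − 1] = 0.348.
y₁ = 0.348 × 0.359 = 0.125 m.

y₁ = 0.125 m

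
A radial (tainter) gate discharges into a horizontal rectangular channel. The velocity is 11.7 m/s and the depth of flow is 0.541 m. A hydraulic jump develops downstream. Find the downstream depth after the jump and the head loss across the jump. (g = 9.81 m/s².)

Fr₁ = V₁/√(g·y₁) = 11.7/√(9.81×0.541) = 5.08.
From the momentum equation for a rectangular channel, y₂/y₁ = ½[√(1 + 8Fr₁²) − 1] = ½[√207.3 − 1] = 6.70.
y₂ = 6.70 × 0.541 = 3.62 m.
q = V₁·y₁ = 11.7 × 0.541 = 6.33 m²/s. V₂ = q/y₂ = 6.33/3.62 = 1.75 m/s. E₁ = y₁ + V₁²/2g = 7.52 m; E₂ = y₂ + V₂²/2g = 3.78 m. ΔE = E₁ − E₂ = 3.74 m.

y₂ = 3.62 m; ΔE = 3.74 m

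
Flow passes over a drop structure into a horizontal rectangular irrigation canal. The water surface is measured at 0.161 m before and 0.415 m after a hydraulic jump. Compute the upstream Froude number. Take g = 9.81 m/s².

For a rectangular channel the momentum equation gives q² = ½·g·y₁·y₂·(y₁ + y₂) = ½×9.81×0.161×0.415×0.576 = 0.189.
q = √0.189 = 0.434 m²/s.
V₁ = q/y₁ = 2.70 m/s; Fr₁ = V₁/√(g·y₁) = 2.15.

Fr₁ = 2.15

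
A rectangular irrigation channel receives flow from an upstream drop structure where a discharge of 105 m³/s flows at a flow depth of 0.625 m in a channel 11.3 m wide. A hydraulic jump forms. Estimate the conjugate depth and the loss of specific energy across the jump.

q = Q/b = 105/11.3 = 9.29 m²/s; V₁ = q/y₁ = 14.9 m/s. Fr₁ = V₁/√(g·y₁) = 6.00.
Sequent-depth ratio: y₂/y₁ = ½[√(1 + 8Fr₁²) − 1] = ½[√289.4 − 1] = 8.01.
y₂ = 8.01 × 0.625 = 5.00 m.
Head loss: ΔE = (y₂ − y₁)³/(4y₁y₂) = (5.00 − 0.625)³/(4×0.625×5.00) = 84.0/12.5 = 6.71 m.

y₂ = 5.00 m; ΔE = 6.71 m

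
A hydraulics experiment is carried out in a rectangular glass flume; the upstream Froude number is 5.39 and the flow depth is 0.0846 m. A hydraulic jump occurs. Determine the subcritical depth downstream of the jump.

y₂ = 0.604 m

Fr₁ = 5.39 (given).
Conjugate-depth relation: y₂/y₁ = ½[√(1 + 8Fr₁²) − 1] = ½[√233.4 − 1] = 7.14.
y₂ = 7.14 × 0.0846 = 0.604 m.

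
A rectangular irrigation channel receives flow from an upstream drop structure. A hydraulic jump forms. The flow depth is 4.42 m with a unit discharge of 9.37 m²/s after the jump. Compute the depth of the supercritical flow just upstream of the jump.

y₁ = 0.779 m

V₂ = q/y₂ = 9.37/4.42 = 2.12 m/s; Fr₂ = V₂/√(g·y₂) = 0.322.
From the momentum equation (using Fr₂), y₁/y₂ = ½[√(1 + 8Fr₂²) − 1] = ½[√1.829 − 1] = 0.176.
y₁ = 0.176 × 4.42 = 0.779 m.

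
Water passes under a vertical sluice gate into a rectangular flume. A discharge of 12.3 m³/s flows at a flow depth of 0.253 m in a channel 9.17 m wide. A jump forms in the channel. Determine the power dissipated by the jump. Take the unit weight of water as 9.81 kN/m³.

q = Q/b = 12.3/9.17 = 1.34 m²/s; V₁ = q/y₁ = 5.30 m/s. Fr₁ = V₁/√(g·y₁) = 3.37.
Conjugate-depth relation: y₂/y₁ = ½[√(1 + 8Fr₁²) − 1] = ½[√91.60 − 1] = 4.29.
y₂ = 4.29 × 0.253 = 1.08 m.
Head loss: ΔE = (y₂ − y₁)³/(4y₁y₂) = (1.08 − 0.253)³/(4×0.253×1.08) = 0.574/1.10 = 0.523 m.
P = γ·Q·ΔE = 9.81 × 12.3 × 0.523 = 63.2 kW.

P = 63.2 kW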